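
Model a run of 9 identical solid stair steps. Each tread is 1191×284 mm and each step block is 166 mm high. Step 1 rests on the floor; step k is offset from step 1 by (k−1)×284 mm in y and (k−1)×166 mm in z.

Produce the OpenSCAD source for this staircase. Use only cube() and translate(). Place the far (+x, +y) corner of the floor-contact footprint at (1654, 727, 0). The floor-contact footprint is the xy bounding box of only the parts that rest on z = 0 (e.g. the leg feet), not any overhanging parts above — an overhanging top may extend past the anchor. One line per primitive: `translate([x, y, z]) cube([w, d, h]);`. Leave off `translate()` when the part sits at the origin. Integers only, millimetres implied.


translate([463, 443, 0]) cube([1191, 284, 166]);
translate([463, 727, 166]) cube([1191, 284, 166]);
translate([463, 1011, 332]) cube([1191, 284, 166]);
translate([463, 1295, 498]) cube([1191, 284, 166]);
translate([463, 1579, 664]) cube([1191, 284, 166]);
translate([463, 1863, 830]) cube([1191, 284, 166]);
translate([463, 2147, 996]) cube([1191, 284, 166]);
translate([463, 2431, 1162]) cube([1191, 284, 166]);
translate([463, 2715, 1328]) cube([1191, 284, 166]);


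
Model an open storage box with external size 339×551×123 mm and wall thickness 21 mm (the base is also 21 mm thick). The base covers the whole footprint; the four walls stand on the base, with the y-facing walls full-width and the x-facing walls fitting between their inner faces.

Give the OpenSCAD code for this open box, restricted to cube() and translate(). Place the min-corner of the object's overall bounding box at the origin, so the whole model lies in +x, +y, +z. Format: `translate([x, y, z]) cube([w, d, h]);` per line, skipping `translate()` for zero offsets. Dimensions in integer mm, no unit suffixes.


cube([339, 551, 21]);
translate([0, 0, 21]) cube([339, 21, 102]);
translate([0, 530, 21]) cube([339, 21, 102]);
translate([0, 21, 21]) cube([21, 509, 102]);
translate([318, 21, 21]) cube([21, 509, 102]);


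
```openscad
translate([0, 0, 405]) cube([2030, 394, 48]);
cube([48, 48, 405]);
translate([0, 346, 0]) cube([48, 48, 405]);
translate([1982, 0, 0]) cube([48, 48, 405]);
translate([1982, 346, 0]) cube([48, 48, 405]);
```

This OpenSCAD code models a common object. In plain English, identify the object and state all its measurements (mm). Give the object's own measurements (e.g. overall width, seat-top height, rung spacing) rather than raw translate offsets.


A long wooden bench with a 2030 mm (x) × 394 mm (y) seat, 48 mm thick, its top surface 453 mm above the floor. Four 48 mm square legs at the seat corners, flush with the edges, run from z = 0 to the seat underside.


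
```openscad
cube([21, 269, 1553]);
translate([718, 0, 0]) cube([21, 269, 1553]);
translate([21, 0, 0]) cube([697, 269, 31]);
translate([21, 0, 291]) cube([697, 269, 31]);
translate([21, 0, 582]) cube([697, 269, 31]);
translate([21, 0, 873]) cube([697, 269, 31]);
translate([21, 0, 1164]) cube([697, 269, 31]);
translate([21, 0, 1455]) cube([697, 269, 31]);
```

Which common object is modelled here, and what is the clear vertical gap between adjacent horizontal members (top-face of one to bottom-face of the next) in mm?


A bookshelf. The clear shelf gap is 260 mm.

Two tall side panels with 6 horizontal boards between them — a bookshelf. The first two shelf undersides are at z = 0 and z = 291; with shelf thickness 31, the clear gap is 291 − 0 − 31 = 260 mm.


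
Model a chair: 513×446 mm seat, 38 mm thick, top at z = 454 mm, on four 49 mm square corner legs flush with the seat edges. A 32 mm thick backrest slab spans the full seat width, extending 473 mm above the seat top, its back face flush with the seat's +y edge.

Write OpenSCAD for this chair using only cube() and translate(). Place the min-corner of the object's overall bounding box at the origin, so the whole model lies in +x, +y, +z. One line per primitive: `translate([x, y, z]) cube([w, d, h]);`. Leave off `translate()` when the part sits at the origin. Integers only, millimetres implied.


translate([0, 0, 416]) cube([513, 446, 38]);
cube([49, 49, 416]);
translate([464, 0, 0]) cube([49, 49, 416]);
translate([0, 397, 0]) cube([49, 49, 416]);
translate([464, 397, 0]) cube([49, 49, 416]);
translate([0, 414, 454]) cube([513, 32, 473]);


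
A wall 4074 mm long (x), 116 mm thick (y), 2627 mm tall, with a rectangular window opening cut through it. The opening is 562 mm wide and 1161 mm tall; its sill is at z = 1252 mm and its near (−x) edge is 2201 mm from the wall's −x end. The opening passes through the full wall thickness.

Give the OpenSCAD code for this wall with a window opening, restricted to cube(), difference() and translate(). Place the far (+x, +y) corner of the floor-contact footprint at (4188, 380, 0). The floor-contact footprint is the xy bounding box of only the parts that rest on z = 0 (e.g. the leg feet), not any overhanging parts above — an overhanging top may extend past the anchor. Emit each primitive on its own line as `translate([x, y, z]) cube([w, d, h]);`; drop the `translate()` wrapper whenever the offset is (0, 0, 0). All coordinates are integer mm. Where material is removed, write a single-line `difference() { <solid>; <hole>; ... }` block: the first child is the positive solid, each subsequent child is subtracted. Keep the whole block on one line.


difference() { translate([114, 264, 0]) cube([4074, 116, 2627]); translate([2315, 264, 1252]) cube([562, 116, 1161]); }


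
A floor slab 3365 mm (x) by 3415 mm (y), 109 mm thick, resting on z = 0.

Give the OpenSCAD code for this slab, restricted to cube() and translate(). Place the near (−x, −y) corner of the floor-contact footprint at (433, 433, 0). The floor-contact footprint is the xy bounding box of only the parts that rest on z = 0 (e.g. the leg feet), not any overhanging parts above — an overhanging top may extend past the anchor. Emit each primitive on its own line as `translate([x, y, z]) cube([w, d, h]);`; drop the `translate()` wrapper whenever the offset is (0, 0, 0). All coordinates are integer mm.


translate([433, 433, 0]) cube([3365, 3415, 109]);


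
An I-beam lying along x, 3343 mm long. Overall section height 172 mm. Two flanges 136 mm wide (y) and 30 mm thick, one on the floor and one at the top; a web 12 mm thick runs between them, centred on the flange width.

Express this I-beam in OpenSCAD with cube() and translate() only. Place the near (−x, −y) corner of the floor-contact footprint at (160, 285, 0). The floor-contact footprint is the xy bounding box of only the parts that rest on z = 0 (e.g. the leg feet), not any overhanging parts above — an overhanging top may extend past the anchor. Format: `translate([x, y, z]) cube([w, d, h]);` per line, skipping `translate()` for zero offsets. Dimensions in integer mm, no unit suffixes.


translate([160, 285, 0]) cube([3343, 136, 30]);
translate([160, 347, 30]) cube([3343, 12, 112]);
translate([160, 285, 142]) cube([3343, 136, 30]);


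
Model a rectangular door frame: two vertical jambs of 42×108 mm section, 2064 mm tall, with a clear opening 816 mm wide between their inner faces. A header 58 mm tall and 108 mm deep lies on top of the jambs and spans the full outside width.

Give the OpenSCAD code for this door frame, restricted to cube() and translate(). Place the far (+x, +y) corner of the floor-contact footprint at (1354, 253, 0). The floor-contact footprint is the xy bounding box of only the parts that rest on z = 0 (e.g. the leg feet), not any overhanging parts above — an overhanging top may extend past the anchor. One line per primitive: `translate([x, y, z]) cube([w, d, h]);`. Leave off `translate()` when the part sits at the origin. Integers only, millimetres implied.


translate([454, 145, 0]) cube([42, 108, 2064]);
translate([1312, 145, 0]) cube([42, 108, 2064]);
translate([454, 145, 2064]) cube([900, 108, 58]);


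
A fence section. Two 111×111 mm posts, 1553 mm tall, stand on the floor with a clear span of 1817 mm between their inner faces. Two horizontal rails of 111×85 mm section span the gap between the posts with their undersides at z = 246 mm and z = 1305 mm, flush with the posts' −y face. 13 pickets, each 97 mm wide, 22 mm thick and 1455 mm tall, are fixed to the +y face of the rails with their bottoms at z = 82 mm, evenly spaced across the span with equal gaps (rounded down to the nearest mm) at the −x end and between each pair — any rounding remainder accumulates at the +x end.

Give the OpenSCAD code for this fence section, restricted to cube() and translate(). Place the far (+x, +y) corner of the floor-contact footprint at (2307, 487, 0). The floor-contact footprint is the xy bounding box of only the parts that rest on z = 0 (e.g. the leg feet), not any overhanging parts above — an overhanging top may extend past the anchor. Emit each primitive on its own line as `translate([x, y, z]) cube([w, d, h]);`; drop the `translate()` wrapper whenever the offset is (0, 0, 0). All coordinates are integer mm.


translate([268, 376, 0]) cube([111, 111, 1553]);
translate([2196, 376, 0]) cube([111, 111, 1553]);
translate([379, 376, 246]) cube([1817, 111, 85]);
translate([379, 376, 1305]) cube([1817, 111, 85]);
translate([418, 487, 82]) cube([97, 22, 1455]);
translate([554, 487, 82]) cube([97, 22, 1455]);
translate([690, 487, 82]) cube([97, 22, 1455]);
translate([826, 487, 82]) cube([97, 22, 1455]);
translate([962, 487, 82]) cube([97, 22, 1455]);
translate([1098, 487, 82]) cube([97, 22, 1455]);
translate([1234, 487, 82]) cube([97, 22, 1455]);
translate([1370, 487, 82]) cube([97, 22, 1455]);
translate([1506, 487, 82]) cube([97, 22, 1455]);
translate([1642, 487, 82]) cube([97, 22, 1455]);
translate([1778, 487, 82]) cube([97, 22, 1455]);
translate([1914, 487, 82]) cube([97, 22, 1455]);
translate([2050, 487, 82]) cube([97, 22, 1455]);


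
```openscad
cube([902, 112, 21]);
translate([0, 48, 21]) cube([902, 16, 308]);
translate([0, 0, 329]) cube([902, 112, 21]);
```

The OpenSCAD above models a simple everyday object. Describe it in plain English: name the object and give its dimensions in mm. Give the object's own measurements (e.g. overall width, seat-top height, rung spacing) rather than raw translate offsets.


An I-beam lying along x, 902 mm long. Overall section height 350 mm. Two flanges 112 mm wide (y) and 21 mm thick, one on the floor and one at the top; a web 16 mm thick runs between them, centred on the flange width.


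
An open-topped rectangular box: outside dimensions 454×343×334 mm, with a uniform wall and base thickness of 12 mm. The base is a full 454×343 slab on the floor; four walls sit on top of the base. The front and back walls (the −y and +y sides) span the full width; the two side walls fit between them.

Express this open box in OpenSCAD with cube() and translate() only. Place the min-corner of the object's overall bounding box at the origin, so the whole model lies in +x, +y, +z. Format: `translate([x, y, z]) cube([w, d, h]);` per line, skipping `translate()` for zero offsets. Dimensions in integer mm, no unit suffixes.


cube([454, 343, 12]);
translate([0, 0, 12]) cube([454, 12, 322]);
translate([0, 331, 12]) cube([454, 12, 322]);
translate([0, 12, 12]) cube([12, 319, 322]);
translate([442, 12, 12]) cube([12, 319, 322]);


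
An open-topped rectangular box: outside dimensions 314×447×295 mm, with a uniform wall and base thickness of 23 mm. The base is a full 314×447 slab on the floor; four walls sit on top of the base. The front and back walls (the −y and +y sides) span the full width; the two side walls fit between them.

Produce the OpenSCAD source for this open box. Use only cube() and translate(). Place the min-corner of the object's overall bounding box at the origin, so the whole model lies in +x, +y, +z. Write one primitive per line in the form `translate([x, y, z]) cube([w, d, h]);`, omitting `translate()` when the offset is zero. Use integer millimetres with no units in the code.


cube([314, 447, 23]);
translate([0, 0, 23]) cube([314, 23, 272]);
translate([0, 424, 23]) cube([314, 23, 272]);
translate([0, 23, 23]) cube([23, 401, 272]);
translate([291, 23, 23]) cube([23, 401, 272]);


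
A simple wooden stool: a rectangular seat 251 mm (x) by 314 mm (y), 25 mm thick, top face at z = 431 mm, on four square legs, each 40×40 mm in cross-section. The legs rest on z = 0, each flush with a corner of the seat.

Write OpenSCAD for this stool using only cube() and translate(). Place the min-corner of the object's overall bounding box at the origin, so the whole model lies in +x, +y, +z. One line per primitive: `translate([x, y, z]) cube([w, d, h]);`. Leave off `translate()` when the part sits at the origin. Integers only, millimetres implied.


translate([0, 0, 406]) cube([251, 314, 25]);
cube([40, 40, 406]);
translate([211, 0, 0]) cube([40, 40, 406]);
translate([0, 274, 0]) cube([40, 40, 406]);
translate([211, 274, 0]) cube([40, 40, 406]);


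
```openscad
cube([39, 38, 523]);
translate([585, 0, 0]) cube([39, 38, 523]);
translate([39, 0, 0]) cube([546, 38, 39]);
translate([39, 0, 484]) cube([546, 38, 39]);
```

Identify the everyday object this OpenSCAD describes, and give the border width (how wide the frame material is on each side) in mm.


A picture frame. The border width is 39 mm.

Four thin pieces enclosing a rectangular opening — a picture frame. The two full-height stiles are 523 mm tall; the top rail sits at z = 484 and is 39 mm tall, so the border above the opening is 523 − 484 = 39 mm, matching the stile x-width.


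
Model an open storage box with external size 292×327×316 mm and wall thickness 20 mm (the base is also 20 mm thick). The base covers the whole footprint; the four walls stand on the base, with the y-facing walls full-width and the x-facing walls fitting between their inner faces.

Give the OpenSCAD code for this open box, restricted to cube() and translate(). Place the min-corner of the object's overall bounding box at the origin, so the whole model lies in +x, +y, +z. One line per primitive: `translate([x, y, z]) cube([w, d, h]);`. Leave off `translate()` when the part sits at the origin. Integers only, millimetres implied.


cube([292, 327, 20]);
translate([0, 0, 20]) cube([292, 20, 296]);
translate([0, 307, 20]) cube([292, 20, 296]);
translate([0, 20, 20]) cube([20, 287, 296]);
translate([272, 20, 20]) cube([20, 287, 296]);


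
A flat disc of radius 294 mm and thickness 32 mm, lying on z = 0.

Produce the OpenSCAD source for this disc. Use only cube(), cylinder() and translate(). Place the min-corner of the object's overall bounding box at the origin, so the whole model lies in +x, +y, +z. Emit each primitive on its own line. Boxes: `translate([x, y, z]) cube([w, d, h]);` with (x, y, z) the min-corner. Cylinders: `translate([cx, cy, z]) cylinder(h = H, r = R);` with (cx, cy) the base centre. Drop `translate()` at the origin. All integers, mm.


translate([294, 294, 0]) cylinder(h = 32, r = 294);


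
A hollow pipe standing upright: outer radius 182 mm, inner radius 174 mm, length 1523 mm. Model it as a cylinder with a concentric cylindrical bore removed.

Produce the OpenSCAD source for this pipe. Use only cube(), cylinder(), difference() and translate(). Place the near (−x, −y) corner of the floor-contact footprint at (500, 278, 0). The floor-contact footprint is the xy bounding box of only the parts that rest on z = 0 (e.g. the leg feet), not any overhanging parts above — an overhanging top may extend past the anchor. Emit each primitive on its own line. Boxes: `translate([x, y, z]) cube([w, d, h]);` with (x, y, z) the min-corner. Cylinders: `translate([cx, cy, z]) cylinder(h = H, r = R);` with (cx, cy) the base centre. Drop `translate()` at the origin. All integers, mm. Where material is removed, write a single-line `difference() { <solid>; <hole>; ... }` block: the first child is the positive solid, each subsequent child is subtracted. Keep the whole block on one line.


difference() { translate([682, 460, 0]) cylinder(h = 1523, r = 182); translate([682, 460, 0]) cylinder(h = 1523, r = 174); }


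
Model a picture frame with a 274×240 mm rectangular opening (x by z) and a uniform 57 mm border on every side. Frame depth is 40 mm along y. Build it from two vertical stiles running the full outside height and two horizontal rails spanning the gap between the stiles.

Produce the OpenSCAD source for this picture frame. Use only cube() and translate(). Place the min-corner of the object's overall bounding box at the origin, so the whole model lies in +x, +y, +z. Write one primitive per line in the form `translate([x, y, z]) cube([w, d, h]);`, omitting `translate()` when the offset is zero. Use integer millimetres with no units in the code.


cube([57, 40, 354]);
translate([331, 0, 0]) cube([57, 40, 354]);
translate([57, 0, 0]) cube([274, 40, 57]);
translate([57, 0, 297]) cube([274, 40, 57]);


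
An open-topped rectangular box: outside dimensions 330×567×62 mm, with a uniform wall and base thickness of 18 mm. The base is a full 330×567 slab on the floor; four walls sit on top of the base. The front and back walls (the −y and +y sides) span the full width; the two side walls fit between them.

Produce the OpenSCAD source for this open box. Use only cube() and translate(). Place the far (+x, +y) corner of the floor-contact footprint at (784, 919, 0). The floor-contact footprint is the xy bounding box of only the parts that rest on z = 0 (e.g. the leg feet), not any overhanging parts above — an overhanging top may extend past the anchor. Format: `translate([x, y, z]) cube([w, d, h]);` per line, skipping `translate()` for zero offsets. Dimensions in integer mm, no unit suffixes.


translate([454, 352, 0]) cube([330, 567, 18]);
translate([454, 352, 18]) cube([330, 18, 44]);
translate([454, 901, 18]) cube([330, 18, 44]);
translate([454, 370, 18]) cube([18, 531, 44]);
translate([766, 370, 18]) cube([18, 531, 44]);


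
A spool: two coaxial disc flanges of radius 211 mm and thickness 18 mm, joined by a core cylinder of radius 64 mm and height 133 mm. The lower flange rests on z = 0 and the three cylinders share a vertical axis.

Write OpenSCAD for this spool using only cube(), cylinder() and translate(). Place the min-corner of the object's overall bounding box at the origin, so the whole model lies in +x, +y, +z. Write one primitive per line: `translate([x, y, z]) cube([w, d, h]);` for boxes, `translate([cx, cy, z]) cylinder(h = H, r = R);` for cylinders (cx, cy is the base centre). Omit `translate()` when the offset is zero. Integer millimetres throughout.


translate([211, 211, 0]) cylinder(h = 18, r = 211);
translate([211, 211, 18]) cylinder(h = 133, r = 64);
translate([211, 211, 151]) cylinder(h = 18, r = 211);


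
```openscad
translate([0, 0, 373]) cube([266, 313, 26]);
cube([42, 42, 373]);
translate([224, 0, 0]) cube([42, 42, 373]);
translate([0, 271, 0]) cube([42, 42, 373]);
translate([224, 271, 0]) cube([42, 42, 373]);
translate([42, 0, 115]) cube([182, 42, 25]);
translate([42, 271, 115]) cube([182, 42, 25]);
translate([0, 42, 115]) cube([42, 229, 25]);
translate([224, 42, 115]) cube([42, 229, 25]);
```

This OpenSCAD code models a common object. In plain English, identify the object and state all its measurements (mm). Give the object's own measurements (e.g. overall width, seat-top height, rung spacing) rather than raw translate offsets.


A simple wooden stool: a rectangular seat 266 mm (x) by 313 mm (y), 26 mm thick, top face at z = 399 mm, on four square legs, each 42×42 mm in cross-section. The legs rest on z = 0, each flush with a corner of the seat. Four stretchers, 42 mm wide and 25 mm tall, connect adjacent legs with their undersides at z = 115 mm, each running between the inner faces of the legs it joins and aligned with the legs' outer faces on the other axis.


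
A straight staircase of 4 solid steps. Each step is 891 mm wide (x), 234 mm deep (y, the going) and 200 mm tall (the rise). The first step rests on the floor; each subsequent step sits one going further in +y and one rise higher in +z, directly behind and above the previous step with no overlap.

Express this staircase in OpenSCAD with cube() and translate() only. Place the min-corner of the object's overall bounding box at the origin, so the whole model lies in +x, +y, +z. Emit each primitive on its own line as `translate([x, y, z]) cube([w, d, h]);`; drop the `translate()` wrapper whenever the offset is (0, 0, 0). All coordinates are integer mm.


cube([891, 234, 200]);
translate([0, 234, 200]) cube([891, 234, 200]);
translate([0, 468, 400]) cube([891, 234, 200]);
translate([0, 702, 600]) cube([891, 234, 200]);


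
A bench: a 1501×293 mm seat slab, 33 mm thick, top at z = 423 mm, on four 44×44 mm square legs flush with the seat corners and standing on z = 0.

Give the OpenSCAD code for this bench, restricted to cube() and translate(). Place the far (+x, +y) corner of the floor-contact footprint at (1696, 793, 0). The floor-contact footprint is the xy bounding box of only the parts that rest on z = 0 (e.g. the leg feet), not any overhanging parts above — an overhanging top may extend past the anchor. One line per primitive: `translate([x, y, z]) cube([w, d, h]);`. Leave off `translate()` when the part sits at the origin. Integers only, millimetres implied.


// leg_h = 423 − 33 = 390
translate([195, 500, 390]) cube([1501, 293, 33]);
translate([195, 500, 0]) cube([44, 44, 390]);
translate([195, 749, 0]) cube([44, 44, 390]);
translate([1652, 500, 0]) cube([44, 44, 390]);
translate([1652, 749, 0]) cube([44, 44, 390]);


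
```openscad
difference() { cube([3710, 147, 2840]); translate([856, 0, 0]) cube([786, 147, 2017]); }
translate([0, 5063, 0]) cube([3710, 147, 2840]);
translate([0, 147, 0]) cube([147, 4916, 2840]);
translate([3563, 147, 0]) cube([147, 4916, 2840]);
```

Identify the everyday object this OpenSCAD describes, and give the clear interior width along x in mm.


A single room. The interior width is 3416 mm.

Four walls enclosing a rectangle with a door in the front wall — a room. Outside width 3710 minus two 147 mm walls gives 3416 mm.


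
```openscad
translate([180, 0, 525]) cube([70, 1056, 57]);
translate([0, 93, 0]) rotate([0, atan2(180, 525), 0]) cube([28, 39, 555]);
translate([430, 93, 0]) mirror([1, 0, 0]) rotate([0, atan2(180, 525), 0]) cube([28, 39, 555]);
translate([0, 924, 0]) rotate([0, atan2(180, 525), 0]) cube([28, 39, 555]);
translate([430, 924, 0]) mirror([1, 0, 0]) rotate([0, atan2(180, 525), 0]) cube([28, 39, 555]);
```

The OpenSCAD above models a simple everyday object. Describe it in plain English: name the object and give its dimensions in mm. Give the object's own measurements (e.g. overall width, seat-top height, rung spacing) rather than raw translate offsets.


A sawhorse. A 70×1056×57 mm beam (x, y, z) sits on two A-frame leg pairs. Each pair is two raked legs of 28×39 mm section (39 mm along y) splaying symmetrically in x. Each leg rises 525 mm vertically over 180 mm of horizontal reach and is 555 mm long along its own axis. Every leg's outer bottom edge rests on the floor and its outer top edge meets a bottom edge of the beam — the left legs (tilting toward +x) meet the beam's −x bottom edge, the right legs (their mirror images, tilting toward −x) meet its +x bottom edge — so the leg tops tuck under the beam, the beam's underside is 525 mm above the floor, and the feet are 430 mm apart outside-to-outside with the beam centred between them. The two leg pairs are set in 93 mm from either end of the beam.


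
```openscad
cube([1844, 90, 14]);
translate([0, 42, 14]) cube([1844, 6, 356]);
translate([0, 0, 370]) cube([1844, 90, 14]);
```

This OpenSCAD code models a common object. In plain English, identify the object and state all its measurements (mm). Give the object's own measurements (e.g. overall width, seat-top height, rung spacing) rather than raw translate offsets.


An I-beam lying along x, 1844 mm long. Overall section height 384 mm. Two flanges 90 mm wide (y) and 14 mm thick, one on the floor and one at the top; a web 6 mm thick runs between them, centred on the flange width.


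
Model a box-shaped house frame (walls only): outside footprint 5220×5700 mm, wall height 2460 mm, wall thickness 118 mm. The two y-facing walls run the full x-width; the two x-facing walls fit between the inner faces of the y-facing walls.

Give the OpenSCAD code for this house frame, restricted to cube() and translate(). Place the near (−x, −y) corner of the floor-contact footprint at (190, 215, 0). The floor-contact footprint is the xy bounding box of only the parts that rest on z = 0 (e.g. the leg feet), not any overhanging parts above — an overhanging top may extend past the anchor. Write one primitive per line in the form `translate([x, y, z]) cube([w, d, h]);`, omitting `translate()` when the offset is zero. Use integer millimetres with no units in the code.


translate([190, 215, 0]) cube([5220, 118, 2460]);
translate([190, 5797, 0]) cube([5220, 118, 2460]);
translate([190, 333, 0]) cube([118, 5464, 2460]);
translate([5292, 333, 0]) cube([118, 5464, 2460]);


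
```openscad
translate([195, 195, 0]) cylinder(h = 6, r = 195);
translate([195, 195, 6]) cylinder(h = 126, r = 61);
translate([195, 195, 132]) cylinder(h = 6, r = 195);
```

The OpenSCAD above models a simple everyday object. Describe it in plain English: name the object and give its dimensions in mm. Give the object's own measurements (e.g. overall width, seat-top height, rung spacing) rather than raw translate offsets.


A spool: two coaxial disc flanges of radius 195 mm and thickness 6 mm, joined by a core cylinder of radius 61 mm and height 126 mm. The lower flange rests on z = 0 and the three cylinders share a vertical axis.


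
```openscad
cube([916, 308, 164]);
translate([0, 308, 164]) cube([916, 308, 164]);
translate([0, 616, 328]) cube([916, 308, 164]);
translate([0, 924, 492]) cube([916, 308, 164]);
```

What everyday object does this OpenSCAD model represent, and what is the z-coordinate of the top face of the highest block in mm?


A staircase. The total rise is 656 mm.

4 identical blocks, each offset up and back from the previous — a staircase. Each step is 164 mm tall and there are 4 of them, so the total rise is 4 × 164 = 656 mm.


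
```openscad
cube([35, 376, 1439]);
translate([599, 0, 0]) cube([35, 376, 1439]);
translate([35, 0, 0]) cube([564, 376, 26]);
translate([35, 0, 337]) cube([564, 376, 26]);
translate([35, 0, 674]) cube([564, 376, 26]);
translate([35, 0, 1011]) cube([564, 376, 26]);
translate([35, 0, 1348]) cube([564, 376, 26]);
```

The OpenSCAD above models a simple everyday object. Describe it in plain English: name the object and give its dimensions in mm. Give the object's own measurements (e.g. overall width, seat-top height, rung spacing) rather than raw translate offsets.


An open bookshelf. Two side panels, each 35 mm thick, 376 mm deep and 1439 mm tall, stand 634 mm apart (outside-to-outside). Between them sit 5 shelves, each 26 mm thick and 376 mm deep, spanning the full gap between the sides. The bottom shelf rests on the floor (its underside at z = 0) and the clear gap between one shelf's top and the next shelf's underside is 311 mm.


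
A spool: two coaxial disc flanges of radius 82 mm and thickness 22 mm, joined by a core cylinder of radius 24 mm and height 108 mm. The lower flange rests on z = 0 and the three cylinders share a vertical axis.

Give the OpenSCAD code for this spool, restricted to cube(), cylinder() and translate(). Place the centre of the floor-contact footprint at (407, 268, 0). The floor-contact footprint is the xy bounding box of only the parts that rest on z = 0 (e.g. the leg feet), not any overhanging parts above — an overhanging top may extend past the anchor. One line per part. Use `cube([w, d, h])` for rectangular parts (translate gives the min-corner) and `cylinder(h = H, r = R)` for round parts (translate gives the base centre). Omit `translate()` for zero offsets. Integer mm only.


translate([407, 268, 0]) cylinder(h = 22, r = 82);
translate([407, 268, 22]) cylinder(h = 108, r = 24);
translate([407, 268, 130]) cylinder(h = 22, r = 82);


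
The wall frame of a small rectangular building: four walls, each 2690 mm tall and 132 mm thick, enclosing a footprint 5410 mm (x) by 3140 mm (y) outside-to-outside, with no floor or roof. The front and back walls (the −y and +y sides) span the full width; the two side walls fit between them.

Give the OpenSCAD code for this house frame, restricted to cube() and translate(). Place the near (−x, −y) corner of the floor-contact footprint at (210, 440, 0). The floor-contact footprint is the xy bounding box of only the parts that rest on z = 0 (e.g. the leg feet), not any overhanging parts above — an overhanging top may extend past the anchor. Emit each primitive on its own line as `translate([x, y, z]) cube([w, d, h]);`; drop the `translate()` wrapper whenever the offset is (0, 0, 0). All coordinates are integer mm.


translate([210, 440, 0]) cube([5410, 132, 2690]);
translate([210, 3448, 0]) cube([5410, 132, 2690]);
translate([210, 572, 0]) cube([132, 2876, 2690]);
translate([5488, 572, 0]) cube([132, 2876, 2690]);


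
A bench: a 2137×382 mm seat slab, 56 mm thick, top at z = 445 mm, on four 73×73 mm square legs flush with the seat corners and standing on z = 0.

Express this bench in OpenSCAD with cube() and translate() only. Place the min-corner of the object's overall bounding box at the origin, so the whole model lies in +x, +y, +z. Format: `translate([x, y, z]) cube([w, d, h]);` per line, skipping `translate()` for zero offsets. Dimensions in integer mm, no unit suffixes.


translate([0, 0, 389]) cube([2137, 382, 56]);
cube([73, 73, 389]);
translate([0, 309, 0]) cube([73, 73, 389]);
translate([2064, 0, 0]) cube([73, 73, 389]);
translate([2064, 309, 0]) cube([73, 73, 389]);


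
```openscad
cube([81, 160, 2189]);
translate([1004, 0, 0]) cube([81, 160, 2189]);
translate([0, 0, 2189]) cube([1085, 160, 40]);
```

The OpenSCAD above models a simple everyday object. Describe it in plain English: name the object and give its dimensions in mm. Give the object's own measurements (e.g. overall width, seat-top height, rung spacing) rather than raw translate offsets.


A door frame. The clear opening is 923 mm wide and 2189 mm high. Two 81 mm wide jambs, 160 mm deep, stand either side of the opening from the floor to the top of the opening. A 40 mm thick head sits across the top of both jambs, spanning the full outside width of the frame.


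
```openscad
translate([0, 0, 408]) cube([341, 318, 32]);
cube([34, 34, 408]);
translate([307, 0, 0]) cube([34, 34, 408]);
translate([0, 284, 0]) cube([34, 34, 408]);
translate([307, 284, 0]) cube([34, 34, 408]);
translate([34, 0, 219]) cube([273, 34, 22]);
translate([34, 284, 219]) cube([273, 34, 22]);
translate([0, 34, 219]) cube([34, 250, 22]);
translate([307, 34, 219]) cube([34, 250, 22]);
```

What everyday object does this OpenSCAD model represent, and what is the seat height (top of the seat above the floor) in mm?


A stool. The seat height is 440 mm.

A 341×318×32 slab at z = 408 on four corner posts — a stool. The seat top is 408 + 32 = 440 mm.


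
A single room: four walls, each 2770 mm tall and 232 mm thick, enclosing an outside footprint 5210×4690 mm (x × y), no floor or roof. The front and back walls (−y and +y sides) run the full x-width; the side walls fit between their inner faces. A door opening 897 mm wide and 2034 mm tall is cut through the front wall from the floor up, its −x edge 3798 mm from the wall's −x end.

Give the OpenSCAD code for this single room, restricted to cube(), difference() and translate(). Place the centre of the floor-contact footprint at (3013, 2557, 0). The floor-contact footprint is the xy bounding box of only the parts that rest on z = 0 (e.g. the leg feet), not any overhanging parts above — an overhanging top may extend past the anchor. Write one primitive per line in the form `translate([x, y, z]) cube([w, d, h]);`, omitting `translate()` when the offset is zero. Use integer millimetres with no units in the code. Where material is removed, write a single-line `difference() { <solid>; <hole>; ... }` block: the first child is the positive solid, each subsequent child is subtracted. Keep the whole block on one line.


difference() { translate([408, 212, 0]) cube([5210, 232, 2770]); translate([4206, 212, 0]) cube([897, 232, 2034]); }
translate([408, 4670, 0]) cube([5210, 232, 2770]);
translate([408, 444, 0]) cube([232, 4226, 2770]);
translate([5386, 444, 0]) cube([232, 4226, 2770]);


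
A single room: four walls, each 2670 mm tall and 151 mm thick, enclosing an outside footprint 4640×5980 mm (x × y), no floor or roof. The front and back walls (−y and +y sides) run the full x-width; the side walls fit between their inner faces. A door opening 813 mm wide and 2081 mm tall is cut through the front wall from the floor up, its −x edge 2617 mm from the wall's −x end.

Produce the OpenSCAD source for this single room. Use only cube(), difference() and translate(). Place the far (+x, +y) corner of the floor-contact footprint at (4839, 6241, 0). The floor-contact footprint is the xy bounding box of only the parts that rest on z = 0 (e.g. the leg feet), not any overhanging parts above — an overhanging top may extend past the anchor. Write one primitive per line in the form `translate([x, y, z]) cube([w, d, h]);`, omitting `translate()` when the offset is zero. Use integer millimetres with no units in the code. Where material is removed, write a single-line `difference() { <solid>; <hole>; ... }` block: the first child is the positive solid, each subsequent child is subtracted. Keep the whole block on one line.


difference() { translate([199, 261, 0]) cube([4640, 151, 2670]); translate([2816, 261, 0]) cube([813, 151, 2081]); }
translate([199, 6090, 0]) cube([4640, 151, 2670]);
translate([199, 412, 0]) cube([151, 5678, 2670]);
translate([4688, 412, 0]) cube([151, 5678, 2670]);


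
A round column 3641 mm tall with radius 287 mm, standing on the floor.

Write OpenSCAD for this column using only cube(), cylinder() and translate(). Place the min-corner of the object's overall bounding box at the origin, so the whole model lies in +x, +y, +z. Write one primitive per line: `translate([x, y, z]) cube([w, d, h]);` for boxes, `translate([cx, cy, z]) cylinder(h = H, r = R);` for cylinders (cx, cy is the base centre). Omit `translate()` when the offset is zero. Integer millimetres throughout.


translate([287, 287, 0]) cylinder(h = 3641, r = 287);


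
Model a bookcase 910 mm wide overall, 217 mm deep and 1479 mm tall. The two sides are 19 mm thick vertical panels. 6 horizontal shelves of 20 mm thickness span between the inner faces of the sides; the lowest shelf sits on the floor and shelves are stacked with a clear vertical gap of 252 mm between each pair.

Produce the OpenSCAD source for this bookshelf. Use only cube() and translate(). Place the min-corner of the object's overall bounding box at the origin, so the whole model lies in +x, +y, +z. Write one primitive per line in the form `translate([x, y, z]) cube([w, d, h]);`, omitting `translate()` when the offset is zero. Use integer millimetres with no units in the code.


cube([19, 217, 1479]);
translate([891, 0, 0]) cube([19, 217, 1479]);
translate([19, 0, 0]) cube([872, 217, 20]);
translate([19, 0, 272]) cube([872, 217, 20]);
translate([19, 0, 544]) cube([872, 217, 20]);
translate([19, 0, 816]) cube([872, 217, 20]);
translate([19, 0, 1088]) cube([872, 217, 20]);
translate([19, 0, 1360]) cube([872, 217, 20]);


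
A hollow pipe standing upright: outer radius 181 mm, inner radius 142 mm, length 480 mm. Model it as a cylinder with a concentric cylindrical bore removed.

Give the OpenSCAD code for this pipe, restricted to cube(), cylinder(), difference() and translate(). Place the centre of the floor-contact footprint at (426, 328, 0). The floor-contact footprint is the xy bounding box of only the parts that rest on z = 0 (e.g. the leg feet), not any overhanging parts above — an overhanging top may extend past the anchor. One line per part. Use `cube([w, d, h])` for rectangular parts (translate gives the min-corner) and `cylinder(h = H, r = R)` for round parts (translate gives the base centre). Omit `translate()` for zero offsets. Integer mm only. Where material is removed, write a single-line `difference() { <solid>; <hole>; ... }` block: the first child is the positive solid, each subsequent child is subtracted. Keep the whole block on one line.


difference() { translate([426, 328, 0]) cylinder(h = 480, r = 181); translate([426, 328, 0]) cylinder(h = 480, r = 142); }


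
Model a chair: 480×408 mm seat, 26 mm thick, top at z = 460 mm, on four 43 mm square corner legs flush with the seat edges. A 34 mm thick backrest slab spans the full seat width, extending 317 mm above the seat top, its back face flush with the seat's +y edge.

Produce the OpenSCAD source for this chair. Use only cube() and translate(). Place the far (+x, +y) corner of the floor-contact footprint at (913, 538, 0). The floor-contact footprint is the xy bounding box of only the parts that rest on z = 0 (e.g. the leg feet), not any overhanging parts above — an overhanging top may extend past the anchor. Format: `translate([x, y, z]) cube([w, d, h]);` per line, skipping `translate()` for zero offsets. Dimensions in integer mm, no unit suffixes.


translate([433, 130, 434]) cube([480, 408, 26]);
translate([433, 130, 0]) cube([43, 43, 434]);
translate([870, 130, 0]) cube([43, 43, 434]);
translate([433, 495, 0]) cube([43, 43, 434]);
translate([870, 495, 0]) cube([43, 43, 434]);
translate([433, 504, 460]) cube([480, 34, 317]);


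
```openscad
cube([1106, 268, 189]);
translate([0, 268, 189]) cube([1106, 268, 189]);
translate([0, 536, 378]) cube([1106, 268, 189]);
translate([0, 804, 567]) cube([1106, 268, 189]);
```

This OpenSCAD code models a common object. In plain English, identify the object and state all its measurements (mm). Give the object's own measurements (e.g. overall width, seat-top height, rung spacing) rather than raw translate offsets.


A straight staircase of 4 solid steps. Each step is 1106 mm wide (x), 268 mm deep (y, the going) and 189 mm tall (the rise). The first step rests on the floor; each subsequent step sits one going further in +y and one rise higher in +z, directly behind and above the previous step with no overlap.


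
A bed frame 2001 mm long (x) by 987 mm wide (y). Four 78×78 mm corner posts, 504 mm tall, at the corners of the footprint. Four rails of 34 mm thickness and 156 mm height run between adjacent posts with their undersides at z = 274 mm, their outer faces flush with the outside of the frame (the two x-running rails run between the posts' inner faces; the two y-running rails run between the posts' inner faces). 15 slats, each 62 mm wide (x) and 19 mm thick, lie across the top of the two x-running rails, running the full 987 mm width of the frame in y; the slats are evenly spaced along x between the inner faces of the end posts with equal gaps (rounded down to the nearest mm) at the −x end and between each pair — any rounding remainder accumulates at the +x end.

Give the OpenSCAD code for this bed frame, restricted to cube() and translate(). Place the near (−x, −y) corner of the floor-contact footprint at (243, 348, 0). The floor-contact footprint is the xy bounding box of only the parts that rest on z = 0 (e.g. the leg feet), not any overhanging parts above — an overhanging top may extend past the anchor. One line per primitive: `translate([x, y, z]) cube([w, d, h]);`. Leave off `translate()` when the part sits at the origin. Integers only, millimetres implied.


translate([243, 348, 0]) cube([78, 78, 504]);
translate([243, 1257, 0]) cube([78, 78, 504]);
translate([2166, 348, 0]) cube([78, 78, 504]);
translate([2166, 1257, 0]) cube([78, 78, 504]);
translate([321, 348, 274]) cube([1845, 34, 156]);
translate([321, 1301, 274]) cube([1845, 34, 156]);
translate([243, 426, 274]) cube([34, 831, 156]);
translate([2210, 426, 274]) cube([34, 831, 156]);
translate([378, 348, 430]) cube([62, 987, 19]);
translate([497, 348, 430]) cube([62, 987, 19]);
translate([616, 348, 430]) cube([62, 987, 19]);
translate([735, 348, 430]) cube([62, 987, 19]);
translate([854, 348, 430]) cube([62, 987, 19]);
translate([973, 348, 430]) cube([62, 987, 19]);
translate([1092, 348, 430]) cube([62, 987, 19]);
translate([1211, 348, 430]) cube([62, 987, 19]);
translate([1330, 348, 430]) cube([62, 987, 19]);
translate([1449, 348, 430]) cube([62, 987, 19]);
translate([1568, 348, 430]) cube([62, 987, 19]);
translate([1687, 348, 430]) cube([62, 987, 19]);
translate([1806, 348, 430]) cube([62, 987, 19]);
translate([1925, 348, 430]) cube([62, 987, 19]);
translate([2044, 348, 430]) cube([62, 987, 19]);
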